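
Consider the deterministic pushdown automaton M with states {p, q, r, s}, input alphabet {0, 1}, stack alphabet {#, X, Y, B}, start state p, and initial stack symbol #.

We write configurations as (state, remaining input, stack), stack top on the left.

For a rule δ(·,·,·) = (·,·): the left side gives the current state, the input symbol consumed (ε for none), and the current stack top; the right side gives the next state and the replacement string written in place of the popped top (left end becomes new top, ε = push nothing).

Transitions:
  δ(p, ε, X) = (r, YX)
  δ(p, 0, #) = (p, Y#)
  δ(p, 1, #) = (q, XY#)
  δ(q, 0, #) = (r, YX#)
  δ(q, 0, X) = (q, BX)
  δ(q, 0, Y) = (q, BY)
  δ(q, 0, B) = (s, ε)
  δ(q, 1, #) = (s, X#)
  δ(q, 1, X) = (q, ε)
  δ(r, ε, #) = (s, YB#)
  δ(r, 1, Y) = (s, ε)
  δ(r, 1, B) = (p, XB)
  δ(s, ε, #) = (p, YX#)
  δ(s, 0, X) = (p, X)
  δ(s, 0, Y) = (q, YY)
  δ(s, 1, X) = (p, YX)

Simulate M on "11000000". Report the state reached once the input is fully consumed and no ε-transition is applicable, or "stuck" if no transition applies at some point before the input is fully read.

(p, 11000000, #)
  read 1, top #: go to q, push XY# → (q, 1000000, XY#)
  read 1, top X: go to q, push ε → (q, 000000, Y#)
  read 0, top Y: go to q, push BY → (q, 00000, BY#)
  read 0, top B: go to s, push ε → (s, 0000, Y#)
  read 0, top Y: go to q, push YY → (q, 000, YY#)
  read 0, top Y: go to q, push BY → (q, 00, BYY#)
  read 0, top B: go to s, push ε → (s, 0, YY#)
  read 0, top Y: go to q, push YY → (q, ε, YYY#)
All input consumed; M is in state q.

q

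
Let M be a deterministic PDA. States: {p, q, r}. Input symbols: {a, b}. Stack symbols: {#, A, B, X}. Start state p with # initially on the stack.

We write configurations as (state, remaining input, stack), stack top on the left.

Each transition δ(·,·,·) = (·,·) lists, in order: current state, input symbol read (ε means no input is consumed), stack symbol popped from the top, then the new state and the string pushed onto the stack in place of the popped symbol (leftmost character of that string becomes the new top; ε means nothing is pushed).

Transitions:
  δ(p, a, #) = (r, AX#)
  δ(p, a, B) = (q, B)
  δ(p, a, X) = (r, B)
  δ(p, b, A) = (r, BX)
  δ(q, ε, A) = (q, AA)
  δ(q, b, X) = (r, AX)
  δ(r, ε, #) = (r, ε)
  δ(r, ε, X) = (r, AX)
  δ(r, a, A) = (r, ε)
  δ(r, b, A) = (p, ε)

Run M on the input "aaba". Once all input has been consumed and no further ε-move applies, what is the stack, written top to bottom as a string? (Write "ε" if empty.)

(p, aaba, #)
  read a, top #: go to r, push AX# → (r, aba, AX#)
  read a, top A: go to r, push ε → (r, ba, X#)
  ε-move, top X: go to r, push AX → (r, ba, AX#)
  read b, top A: go to p, push ε → (p, a, X#)
  read a, top X: go to r, push B → (r, ε, B#)
All input consumed in state r with stack B#.

B#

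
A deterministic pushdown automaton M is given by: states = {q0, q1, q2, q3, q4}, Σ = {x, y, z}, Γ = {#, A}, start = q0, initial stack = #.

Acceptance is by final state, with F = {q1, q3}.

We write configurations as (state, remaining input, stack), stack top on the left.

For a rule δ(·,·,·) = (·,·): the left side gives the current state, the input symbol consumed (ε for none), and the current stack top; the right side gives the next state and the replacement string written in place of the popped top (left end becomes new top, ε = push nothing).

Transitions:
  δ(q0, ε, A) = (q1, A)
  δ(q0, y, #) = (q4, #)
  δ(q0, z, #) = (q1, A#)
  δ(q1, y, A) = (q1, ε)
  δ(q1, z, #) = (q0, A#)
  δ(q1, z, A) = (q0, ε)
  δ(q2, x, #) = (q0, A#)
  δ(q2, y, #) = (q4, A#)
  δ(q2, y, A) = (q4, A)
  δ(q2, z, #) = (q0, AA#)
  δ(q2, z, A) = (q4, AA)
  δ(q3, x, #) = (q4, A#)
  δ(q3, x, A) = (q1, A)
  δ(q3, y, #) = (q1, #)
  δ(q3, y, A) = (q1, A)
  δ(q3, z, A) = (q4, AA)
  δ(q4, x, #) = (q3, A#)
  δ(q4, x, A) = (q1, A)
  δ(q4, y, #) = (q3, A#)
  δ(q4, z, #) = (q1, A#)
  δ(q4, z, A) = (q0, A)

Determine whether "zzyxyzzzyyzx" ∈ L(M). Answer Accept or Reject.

(q0, zzyxyzzzyyzx, #)
  read z, top #: go to q1, push A# → (q1, zyxyzzzyyzx, A#)
  read z, top A: go to q0, push ε → (q0, yxyzzzyyzx, #)
  read y, top #: go to q4, push # → (q4, xyzzzyyzx, #)
  read x, top #: go to q3, push A# → (q3, yzzzyyzx, A#)
  read y, top A: go to q1, push A → (q1, zzzyyzx, A#)
  read z, top A: go to q0, push ε → (q0, zzyyzx, #)
  read z, top #: go to q1, push A# → (q1, zyyzx, A#)
  read z, top A: go to q0, push ε → (q0, yyzx, #)
  read y, top #: go to q4, push # → (q4, yzx, #)
  read y, top #: go to q3, push A# → (q3, zx, A#)
  read z, top A: go to q4, push AA → (q4, x, AA#)
  read x, top A: go to q1, push A → (q1, ε, AA#)
All input consumed; state q1 ∈ F.

Accept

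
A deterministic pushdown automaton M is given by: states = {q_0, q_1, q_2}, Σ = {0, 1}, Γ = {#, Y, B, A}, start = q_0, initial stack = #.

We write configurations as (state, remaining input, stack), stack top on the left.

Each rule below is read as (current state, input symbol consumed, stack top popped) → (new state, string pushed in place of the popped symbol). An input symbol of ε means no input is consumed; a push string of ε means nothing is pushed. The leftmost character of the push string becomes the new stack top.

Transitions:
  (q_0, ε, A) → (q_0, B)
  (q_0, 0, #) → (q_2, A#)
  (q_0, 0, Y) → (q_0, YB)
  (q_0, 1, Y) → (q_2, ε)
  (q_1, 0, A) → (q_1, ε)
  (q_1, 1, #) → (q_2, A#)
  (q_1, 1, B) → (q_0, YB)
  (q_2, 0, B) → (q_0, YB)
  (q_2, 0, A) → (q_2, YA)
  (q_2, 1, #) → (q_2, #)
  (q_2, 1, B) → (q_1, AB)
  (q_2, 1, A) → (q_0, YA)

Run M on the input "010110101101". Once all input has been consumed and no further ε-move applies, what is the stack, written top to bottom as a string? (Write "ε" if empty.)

(q_0, 010110101101, #)
  read 0, top #: go to q_2, push A# → (q_2, 10110101101, A#)
  read 1, top A: go to q_0, push YA → (q_0, 0110101101, YA#)
  read 0, top Y: go to q_0, push YB → (q_0, 110101101, YBA#)
  read 1, top Y: go to q_2, push ε → (q_2, 10101101, BA#)
  read 1, top B: go to q_1, push AB → (q_1, 0101101, ABA#)
  read 0, top A: go to q_1, push ε → (q_1, 101101, BA#)
  read 1, top B: go to q_0, push YB → (q_0, 01101, YBA#)
  read 0, top Y: go to q_0, push YB → (q_0, 1101, YBBA#)
  read 1, top Y: go to q_2, push ε → (q_2, 101, BBA#)
  read 1, top B: go to q_1, push AB → (q_1, 01, ABBA#)
  read 0, top A: go to q_1, push ε → (q_1, 1, BBA#)
  read 1, top B: go to q_0, push YB → (q_0, ε, YBBA#)
All input consumed in state q_0 with stack YBBA#.

YBBA#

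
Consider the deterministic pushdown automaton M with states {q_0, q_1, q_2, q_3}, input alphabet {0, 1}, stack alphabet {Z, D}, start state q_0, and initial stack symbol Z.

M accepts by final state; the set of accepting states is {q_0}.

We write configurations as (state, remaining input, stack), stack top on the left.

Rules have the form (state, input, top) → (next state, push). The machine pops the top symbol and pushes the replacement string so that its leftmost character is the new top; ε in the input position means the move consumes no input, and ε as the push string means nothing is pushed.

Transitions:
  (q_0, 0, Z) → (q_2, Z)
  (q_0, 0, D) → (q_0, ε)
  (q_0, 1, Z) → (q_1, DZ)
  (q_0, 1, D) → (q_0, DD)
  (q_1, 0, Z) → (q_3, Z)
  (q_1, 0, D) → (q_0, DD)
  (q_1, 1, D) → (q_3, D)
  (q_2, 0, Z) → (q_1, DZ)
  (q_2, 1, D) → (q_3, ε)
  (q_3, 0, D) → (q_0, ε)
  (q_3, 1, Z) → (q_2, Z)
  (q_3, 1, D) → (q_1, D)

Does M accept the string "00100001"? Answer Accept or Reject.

Accept

(q_0, 00100001, Z) ⊢ (q_2, 0100001, Z) ⊢ (q_1, 100001, DZ) ⊢ (q_3, 00001, DZ) ⊢ (q_0, 0001, Z) ⊢ (q_2, 001, Z) ⊢ (q_1, 01, DZ) ⊢ (q_0, 1, DDZ) ⊢ (q_0, ε, DDDZ)
All input consumed; state q_0 ∈ F.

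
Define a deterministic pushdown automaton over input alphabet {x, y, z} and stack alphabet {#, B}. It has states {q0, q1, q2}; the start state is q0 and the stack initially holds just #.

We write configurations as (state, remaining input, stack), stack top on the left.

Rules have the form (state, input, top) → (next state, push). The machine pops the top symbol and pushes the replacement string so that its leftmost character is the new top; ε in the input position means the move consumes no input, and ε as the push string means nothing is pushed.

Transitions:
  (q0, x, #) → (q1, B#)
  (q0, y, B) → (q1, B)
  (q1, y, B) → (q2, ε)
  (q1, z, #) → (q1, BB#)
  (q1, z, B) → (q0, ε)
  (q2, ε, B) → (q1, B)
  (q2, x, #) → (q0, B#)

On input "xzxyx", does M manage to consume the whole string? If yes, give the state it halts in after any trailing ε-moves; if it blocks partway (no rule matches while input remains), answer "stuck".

(q0, xzxyx, #) ⊢ (q1, zxyx, B#) ⊢ (q0, xyx, #) ⊢ (q1, yx, B#) ⊢ (q2, x, #) ⊢ (q0, ε, B#)
All input consumed; M is in state q0.

q0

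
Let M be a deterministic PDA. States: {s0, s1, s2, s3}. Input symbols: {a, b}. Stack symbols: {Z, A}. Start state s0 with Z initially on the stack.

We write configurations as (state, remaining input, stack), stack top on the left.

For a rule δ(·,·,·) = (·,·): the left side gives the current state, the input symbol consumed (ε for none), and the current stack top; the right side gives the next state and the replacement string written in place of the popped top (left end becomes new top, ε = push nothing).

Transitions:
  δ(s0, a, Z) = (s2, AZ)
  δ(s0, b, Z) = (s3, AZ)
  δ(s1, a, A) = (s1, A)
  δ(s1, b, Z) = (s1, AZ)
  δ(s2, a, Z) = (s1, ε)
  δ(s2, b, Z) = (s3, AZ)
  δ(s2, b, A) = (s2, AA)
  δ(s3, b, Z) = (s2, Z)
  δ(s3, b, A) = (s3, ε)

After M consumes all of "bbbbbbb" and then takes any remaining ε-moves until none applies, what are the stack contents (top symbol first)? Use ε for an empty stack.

(s0, bbbbbbb, Z)
  read b, top Z: go to s3, push AZ → (s3, bbbbbb, AZ)
  read b, top A: go to s3, push ε → (s3, bbbbb, Z)
  read b, top Z: go to s2, push Z → (s2, bbbb, Z)
  read b, top Z: go to s3, push AZ → (s3, bbb, AZ)
  read b, top A: go to s3, push ε → (s3, bb, Z)
  read b, top Z: go to s2, push Z → (s2, b, Z)
  read b, top Z: go to s3, push AZ → (s3, ε, AZ)
All input consumed in state s3 with stack AZ.

AZ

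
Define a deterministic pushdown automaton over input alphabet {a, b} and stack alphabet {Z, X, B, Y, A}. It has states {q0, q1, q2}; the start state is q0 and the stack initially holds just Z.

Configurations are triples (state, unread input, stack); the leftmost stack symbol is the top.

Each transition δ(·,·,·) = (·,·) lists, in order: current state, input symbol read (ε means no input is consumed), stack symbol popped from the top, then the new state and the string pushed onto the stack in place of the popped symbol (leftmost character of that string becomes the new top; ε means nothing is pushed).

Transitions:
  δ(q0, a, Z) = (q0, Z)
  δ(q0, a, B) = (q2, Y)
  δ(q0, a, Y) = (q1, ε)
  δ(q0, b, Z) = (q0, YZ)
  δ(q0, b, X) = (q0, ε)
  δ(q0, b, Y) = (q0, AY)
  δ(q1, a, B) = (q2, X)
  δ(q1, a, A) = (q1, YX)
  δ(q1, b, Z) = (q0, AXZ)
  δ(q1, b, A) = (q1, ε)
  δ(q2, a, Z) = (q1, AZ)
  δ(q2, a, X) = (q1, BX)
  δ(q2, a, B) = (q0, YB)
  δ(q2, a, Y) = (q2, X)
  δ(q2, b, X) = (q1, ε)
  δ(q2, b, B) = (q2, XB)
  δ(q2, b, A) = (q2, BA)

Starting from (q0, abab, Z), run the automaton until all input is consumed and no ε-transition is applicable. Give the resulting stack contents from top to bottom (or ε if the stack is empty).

(q0, abab, Z)
  read a, top Z: go to q0, push Z → (q0, bab, Z)
  read b, top Z: go to q0, push YZ → (q0, ab, YZ)
  read a, top Y: go to q1, push ε → (q1, b, Z)
  read b, top Z: go to q0, push AXZ → (q0, ε, AXZ)
All input consumed in state q0 with stack AXZ.

AXZ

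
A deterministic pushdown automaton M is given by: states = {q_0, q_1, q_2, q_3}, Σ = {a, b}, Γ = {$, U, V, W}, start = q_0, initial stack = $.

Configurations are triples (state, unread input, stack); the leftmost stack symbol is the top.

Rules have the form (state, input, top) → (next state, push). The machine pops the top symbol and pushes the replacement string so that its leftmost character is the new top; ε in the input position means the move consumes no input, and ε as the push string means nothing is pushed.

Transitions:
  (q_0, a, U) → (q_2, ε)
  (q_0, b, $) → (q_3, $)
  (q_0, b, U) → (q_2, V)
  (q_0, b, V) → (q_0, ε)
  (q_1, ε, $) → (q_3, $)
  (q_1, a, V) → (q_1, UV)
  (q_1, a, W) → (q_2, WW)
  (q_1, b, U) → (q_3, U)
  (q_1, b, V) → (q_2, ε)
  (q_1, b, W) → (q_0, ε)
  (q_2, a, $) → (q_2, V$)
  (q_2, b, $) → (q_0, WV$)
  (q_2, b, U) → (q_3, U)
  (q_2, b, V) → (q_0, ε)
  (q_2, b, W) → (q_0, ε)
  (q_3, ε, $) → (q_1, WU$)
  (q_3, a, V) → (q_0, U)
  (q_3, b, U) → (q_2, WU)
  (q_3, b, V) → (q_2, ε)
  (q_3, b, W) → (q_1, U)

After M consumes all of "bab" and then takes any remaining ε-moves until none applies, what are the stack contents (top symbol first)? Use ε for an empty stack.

WU$

(q_0, bab, $) ⊢ (q_3, ab, $) ⊢ (q_1, ab, WU$) ⊢ (q_2, b, WWU$) ⊢ (q_0, ε, WU$)
All input consumed in state q_0 with stack WU$.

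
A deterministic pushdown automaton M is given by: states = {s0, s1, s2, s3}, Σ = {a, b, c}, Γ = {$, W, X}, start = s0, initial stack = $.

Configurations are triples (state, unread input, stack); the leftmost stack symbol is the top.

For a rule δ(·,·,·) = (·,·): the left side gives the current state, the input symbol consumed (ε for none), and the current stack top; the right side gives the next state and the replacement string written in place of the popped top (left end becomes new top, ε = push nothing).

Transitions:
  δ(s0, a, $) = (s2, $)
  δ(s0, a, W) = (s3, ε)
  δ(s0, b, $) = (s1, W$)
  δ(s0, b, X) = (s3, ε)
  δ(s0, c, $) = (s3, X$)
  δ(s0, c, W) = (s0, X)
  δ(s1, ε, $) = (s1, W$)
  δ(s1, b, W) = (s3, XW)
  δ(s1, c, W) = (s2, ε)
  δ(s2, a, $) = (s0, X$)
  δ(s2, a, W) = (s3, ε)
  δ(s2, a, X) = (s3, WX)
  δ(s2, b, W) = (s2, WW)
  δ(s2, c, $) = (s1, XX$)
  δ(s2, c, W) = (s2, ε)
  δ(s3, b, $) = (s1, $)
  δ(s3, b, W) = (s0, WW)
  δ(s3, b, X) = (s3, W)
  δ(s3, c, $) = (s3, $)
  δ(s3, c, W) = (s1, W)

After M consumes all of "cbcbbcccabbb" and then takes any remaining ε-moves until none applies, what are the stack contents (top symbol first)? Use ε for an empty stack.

XW$

(s0, cbcbbcccabbb, $)
  read c, top $: go to s3, push X$ → (s3, bcbbcccabbb, X$)
  read b, top X: go to s3, push W → (s3, cbbcccabbb, W$)
  read c, top W: go to s1, push W → (s1, bbcccabbb, W$)
  read b, top W: go to s3, push XW → (s3, bcccabbb, XW$)
  read b, top X: go to s3, push W → (s3, cccabbb, WW$)
  read c, top W: go to s1, push W → (s1, ccabbb, WW$)
  read c, top W: go to s2, push ε → (s2, cabbb, W$)
  read c, top W: go to s2, push ε → (s2, abbb, $)
  read a, top $: go to s0, push X$ → (s0, bbb, X$)
  read b, top X: go to s3, push ε → (s3, bb, $)
  read b, top $: go to s1, push $ → (s1, b, $)
  ε-move, top $: go to s1, push W$ → (s1, b, W$)
  read b, top W: go to s3, push XW → (s3, ε, XW$)
All input consumed in state s3 with stack XW$.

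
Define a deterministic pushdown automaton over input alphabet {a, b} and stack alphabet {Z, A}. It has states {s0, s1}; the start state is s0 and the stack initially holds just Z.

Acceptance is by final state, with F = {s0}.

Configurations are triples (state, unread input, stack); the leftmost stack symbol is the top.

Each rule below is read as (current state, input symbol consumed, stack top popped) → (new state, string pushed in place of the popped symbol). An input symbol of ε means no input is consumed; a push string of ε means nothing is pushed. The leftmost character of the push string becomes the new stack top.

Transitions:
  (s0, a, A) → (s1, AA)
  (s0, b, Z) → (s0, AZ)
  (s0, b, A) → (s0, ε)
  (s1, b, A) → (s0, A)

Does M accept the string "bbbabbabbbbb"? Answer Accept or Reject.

Accept

(s0, bbbabbabbbbb, Z)
  read b, top Z: go to s0, push AZ → (s0, bbabbabbbbb, AZ)
  read b, top A: go to s0, push ε → (s0, babbabbbbb, Z)
  read b, top Z: go to s0, push AZ → (s0, abbabbbbb, AZ)
  read a, top A: go to s1, push AA → (s1, bbabbbbb, AAZ)
  read b, top A: go to s0, push A → (s0, babbbbb, AAZ)
  read b, top A: go to s0, push ε → (s0, abbbbb, AZ)
  read a, top A: go to s1, push AA → (s1, bbbbb, AAZ)
  read b, top A: go to s0, push A → (s0, bbbb, AAZ)
  read b, top A: go to s0, push ε → (s0, bbb, AZ)
  read b, top A: go to s0, push ε → (s0, bb, Z)
  read b, top Z: go to s0, push AZ → (s0, b, AZ)
  read b, top A: go to s0, push ε → (s0, ε, Z)
All input consumed; state s0 ∈ F.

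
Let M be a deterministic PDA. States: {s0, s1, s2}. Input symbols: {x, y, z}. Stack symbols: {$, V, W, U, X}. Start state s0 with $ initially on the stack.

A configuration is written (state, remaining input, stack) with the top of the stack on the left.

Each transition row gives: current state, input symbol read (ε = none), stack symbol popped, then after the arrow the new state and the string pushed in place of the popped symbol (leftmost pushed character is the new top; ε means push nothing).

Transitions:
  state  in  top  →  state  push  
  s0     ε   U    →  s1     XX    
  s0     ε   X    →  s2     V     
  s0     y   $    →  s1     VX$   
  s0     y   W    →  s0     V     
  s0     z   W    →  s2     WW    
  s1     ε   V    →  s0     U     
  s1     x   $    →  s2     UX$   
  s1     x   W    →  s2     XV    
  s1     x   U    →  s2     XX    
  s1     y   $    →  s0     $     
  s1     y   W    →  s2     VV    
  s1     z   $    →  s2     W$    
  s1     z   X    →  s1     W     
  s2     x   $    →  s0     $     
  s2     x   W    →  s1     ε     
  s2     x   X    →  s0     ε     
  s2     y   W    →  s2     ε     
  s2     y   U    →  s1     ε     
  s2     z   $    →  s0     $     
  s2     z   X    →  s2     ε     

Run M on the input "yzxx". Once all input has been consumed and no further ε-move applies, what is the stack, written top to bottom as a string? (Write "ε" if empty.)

VXX$

(s0, yzxx, $) ⊢ (s1, zxx, VX$) ⊢ (s0, zxx, UX$) ⊢ (s1, zxx, XXX$) ⊢ (s1, xx, WXX$) ⊢ (s2, x, XVXX$) ⊢ (s0, ε, VXX$)
All input consumed in state s0 with stack VXX$.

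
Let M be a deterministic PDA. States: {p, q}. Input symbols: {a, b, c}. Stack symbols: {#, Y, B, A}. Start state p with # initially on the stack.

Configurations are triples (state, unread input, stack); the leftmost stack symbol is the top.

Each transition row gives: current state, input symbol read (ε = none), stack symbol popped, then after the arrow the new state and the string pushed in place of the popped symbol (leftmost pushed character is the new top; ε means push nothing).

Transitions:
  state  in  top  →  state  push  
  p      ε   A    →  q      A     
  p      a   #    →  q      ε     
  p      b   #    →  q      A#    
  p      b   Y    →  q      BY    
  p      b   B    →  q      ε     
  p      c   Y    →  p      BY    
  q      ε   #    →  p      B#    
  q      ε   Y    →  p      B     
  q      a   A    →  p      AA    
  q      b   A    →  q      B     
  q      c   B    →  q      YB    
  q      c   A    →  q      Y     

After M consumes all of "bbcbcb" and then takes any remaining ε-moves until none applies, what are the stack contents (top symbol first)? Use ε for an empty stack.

(p, bbcbcb, #)
  read b, top #: go to q, push A# → (q, bcbcb, A#)
  read b, top A: go to q, push B → (q, cbcb, B#)
  read c, top B: go to q, push YB → (q, bcb, YB#)
  ε-move, top Y: go to p, push B → (p, bcb, BB#)
  read b, top B: go to q, push ε → (q, cb, B#)
  read c, top B: go to q, push YB → (q, b, YB#)
  ε-move, top Y: go to p, push B → (p, b, BB#)
  read b, top B: go to q, push ε → (q, ε, B#)
All input consumed in state q with stack B#.

B#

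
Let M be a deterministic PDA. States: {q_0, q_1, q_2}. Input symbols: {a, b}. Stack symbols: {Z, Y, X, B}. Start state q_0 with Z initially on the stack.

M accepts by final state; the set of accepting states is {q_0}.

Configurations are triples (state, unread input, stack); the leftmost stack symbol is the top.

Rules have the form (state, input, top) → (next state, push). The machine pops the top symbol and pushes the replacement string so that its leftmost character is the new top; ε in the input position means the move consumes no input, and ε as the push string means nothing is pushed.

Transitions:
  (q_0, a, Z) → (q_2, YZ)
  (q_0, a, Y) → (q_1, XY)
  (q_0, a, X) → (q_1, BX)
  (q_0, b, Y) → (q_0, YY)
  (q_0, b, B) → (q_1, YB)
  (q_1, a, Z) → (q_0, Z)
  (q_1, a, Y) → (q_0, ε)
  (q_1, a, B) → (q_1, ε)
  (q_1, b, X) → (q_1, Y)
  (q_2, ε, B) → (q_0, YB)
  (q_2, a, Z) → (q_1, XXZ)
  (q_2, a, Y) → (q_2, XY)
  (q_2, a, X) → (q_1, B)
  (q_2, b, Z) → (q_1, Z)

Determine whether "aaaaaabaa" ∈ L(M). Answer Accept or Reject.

(q_0, aaaaaabaa, Z)
  read a, top Z: go to q_2, push YZ → (q_2, aaaaabaa, YZ)
  read a, top Y: go to q_2, push XY → (q_2, aaaabaa, XYZ)
  read a, top X: go to q_1, push B → (q_1, aaabaa, BYZ)
  read a, top B: go to q_1, push ε → (q_1, aabaa, YZ)
  read a, top Y: go to q_0, push ε → (q_0, abaa, Z)
  read a, top Z: go to q_2, push YZ → (q_2, baa, YZ)
No transition applies at (q_2, baa, YZ); input not fully consumed.

Reject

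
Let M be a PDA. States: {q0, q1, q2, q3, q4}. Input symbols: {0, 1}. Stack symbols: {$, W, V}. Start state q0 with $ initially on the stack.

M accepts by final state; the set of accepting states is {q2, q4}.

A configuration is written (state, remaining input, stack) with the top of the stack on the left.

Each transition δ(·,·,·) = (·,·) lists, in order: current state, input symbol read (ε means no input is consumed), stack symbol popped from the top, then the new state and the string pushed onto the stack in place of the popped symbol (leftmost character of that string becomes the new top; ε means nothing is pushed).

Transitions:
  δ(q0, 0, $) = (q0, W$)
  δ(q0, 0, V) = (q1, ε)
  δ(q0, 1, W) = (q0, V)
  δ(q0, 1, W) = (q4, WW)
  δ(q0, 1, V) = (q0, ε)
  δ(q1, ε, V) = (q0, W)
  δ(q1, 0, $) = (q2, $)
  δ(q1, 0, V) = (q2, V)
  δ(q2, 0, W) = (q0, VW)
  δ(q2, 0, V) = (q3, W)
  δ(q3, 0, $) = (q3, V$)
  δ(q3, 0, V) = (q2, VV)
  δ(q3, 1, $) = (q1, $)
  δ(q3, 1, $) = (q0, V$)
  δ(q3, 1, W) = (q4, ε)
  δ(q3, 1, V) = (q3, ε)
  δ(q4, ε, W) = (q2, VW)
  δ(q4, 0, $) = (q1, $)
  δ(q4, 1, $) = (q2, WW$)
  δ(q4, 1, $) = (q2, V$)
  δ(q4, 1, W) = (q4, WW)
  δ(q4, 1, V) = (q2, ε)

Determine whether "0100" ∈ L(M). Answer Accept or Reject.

One accepting computation: (q0, 0100, $) ⊢ (q0, 100, W$) ⊢ (q0, 00, V$) ⊢ (q1, 0, $) ⊢ (q2, ε, $)
All input consumed and state q2 ∈ F.

Accept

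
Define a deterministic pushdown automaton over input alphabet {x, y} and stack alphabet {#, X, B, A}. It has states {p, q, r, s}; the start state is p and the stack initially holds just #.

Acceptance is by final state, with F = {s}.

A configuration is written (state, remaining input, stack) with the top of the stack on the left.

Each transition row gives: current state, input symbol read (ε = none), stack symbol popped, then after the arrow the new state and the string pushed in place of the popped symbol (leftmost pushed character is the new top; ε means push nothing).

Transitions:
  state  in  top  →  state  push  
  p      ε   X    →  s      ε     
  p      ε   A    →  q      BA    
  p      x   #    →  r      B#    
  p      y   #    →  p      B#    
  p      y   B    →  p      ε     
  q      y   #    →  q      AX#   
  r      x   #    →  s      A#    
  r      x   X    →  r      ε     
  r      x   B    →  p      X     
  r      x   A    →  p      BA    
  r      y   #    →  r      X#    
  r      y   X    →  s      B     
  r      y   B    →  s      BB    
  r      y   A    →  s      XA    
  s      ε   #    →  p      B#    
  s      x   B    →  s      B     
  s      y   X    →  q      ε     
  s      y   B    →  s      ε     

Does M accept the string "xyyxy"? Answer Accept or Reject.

Accept

(p, xyyxy, #)
  read x, top #: go to r, push B# → (r, yyxy, B#)
  read y, top B: go to s, push BB → (s, yxy, BB#)
  read y, top B: go to s, push ε → (s, xy, B#)
  read x, top B: go to s, push B → (s, y, B#)
  read y, top B: go to s, push ε → (s, ε, #)
All input consumed; state s ∈ F.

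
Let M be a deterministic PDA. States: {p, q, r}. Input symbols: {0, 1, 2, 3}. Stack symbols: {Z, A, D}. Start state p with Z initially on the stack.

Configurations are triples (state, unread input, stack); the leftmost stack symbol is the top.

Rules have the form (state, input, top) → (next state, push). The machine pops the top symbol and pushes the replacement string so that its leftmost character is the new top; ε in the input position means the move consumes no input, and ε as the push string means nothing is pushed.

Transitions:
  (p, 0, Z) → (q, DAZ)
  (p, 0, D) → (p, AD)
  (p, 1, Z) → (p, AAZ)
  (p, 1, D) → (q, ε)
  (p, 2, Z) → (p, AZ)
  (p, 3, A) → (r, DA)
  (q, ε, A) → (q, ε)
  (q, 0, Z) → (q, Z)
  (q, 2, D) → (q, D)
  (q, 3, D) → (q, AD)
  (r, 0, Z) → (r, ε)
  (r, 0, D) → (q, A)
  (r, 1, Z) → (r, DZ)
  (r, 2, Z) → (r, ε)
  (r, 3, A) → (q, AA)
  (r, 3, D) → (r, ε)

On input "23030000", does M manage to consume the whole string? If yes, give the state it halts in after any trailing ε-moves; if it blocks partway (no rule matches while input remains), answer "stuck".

stuck

(p, 23030000, Z)
  read 2, top Z: go to p, push AZ → (p, 3030000, AZ)
  read 3, top A: go to r, push DA → (r, 030000, DAZ)
  read 0, top D: go to q, push A → (q, 30000, AAZ)
  ε-move, top A: go to q, push ε → (q, 30000, AZ)
  ε-move, top A: go to q, push ε → (q, 30000, Z)
No transition for (q, 3, top Z); M blocks with input 30000 remaining.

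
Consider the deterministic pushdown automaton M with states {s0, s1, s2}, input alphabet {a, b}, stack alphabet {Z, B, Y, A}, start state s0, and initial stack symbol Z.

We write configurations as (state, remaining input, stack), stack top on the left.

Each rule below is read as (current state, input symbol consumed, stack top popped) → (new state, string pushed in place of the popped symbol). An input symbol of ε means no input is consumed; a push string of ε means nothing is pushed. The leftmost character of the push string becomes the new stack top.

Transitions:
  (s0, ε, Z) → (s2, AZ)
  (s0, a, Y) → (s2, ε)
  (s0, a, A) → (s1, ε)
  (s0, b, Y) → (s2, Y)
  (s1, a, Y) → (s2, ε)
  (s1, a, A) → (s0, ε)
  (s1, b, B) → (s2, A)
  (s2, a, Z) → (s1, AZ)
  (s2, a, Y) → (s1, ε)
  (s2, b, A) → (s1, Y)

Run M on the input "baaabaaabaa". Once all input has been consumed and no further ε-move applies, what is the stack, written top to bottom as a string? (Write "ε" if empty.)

AZ

(s0, baaabaaabaa, Z)
  ε-move, top Z: go to s2, push AZ → (s2, baaabaaabaa, AZ)
  read b, top A: go to s1, push Y → (s1, aaabaaabaa, YZ)
  read a, top Y: go to s2, push ε → (s2, aabaaabaa, Z)
  read a, top Z: go to s1, push AZ → (s1, abaaabaa, AZ)
  read a, top A: go to s0, push ε → (s0, baaabaa, Z)
  ε-move, top Z: go to s2, push AZ → (s2, baaabaa, AZ)
  read b, top A: go to s1, push Y → (s1, aaabaa, YZ)
  read a, top Y: go to s2, push ε → (s2, aabaa, Z)
  read a, top Z: go to s1, push AZ → (s1, abaa, AZ)
  read a, top A: go to s0, push ε → (s0, baa, Z)
  ε-move, top Z: go to s2, push AZ → (s2, baa, AZ)
  read b, top A: go to s1, push Y → (s1, aa, YZ)
  read a, top Y: go to s2, push ε → (s2, a, Z)
  read a, top Z: go to s1, push AZ → (s1, ε, AZ)
All input consumed in state s1 with stack AZ.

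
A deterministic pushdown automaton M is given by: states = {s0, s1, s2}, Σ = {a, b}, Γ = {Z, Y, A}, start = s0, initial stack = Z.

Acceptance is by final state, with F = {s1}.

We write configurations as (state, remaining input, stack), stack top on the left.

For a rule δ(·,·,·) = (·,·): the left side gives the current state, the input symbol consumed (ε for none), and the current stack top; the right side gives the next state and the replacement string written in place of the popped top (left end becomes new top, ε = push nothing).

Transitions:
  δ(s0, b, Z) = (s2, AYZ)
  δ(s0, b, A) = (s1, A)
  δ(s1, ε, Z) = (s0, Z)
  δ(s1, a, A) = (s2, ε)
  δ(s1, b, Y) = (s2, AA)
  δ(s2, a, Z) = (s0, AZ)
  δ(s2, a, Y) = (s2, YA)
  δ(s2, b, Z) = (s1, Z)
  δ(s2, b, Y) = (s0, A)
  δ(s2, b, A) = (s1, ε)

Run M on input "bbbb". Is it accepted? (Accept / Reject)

Accept

(s0, bbbb, Z)
  read b, top Z: go to s2, push AYZ → (s2, bbb, AYZ)
  read b, top A: go to s1, push ε → (s1, bb, YZ)
  read b, top Y: go to s2, push AA → (s2, b, AAZ)
  read b, top A: go to s1, push ε → (s1, ε, AZ)
All input consumed; state s1 ∈ F.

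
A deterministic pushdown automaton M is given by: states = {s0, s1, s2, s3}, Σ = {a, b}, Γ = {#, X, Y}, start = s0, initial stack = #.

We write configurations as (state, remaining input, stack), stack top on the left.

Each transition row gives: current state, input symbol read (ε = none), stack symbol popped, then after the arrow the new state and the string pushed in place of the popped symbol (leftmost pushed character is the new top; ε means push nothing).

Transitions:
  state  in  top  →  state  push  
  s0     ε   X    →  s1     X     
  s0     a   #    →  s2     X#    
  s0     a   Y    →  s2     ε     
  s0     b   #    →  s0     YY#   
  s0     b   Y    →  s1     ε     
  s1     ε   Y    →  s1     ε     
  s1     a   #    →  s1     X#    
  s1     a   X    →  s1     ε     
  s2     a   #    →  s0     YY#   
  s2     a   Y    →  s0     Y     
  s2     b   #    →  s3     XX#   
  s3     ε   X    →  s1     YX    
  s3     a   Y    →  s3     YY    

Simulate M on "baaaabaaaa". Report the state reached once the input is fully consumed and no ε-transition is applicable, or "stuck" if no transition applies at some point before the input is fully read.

(s0, baaaabaaaa, #)
  read b, top #: go to s0, push YY# → (s0, aaaabaaaa, YY#)
  read a, top Y: go to s2, push ε → (s2, aaabaaaa, Y#)
  read a, top Y: go to s0, push Y → (s0, aabaaaa, Y#)
  read a, top Y: go to s2, push ε → (s2, abaaaa, #)
  read a, top #: go to s0, push YY# → (s0, baaaa, YY#)
  read b, top Y: go to s1, push ε → (s1, aaaa, Y#)
  ε-move, top Y: go to s1, push ε → (s1, aaaa, #)
  read a, top #: go to s1, push X# → (s1, aaa, X#)
  read a, top X: go to s1, push ε → (s1, aa, #)
  read a, top #: go to s1, push X# → (s1, a, X#)
  read a, top X: go to s1, push ε → (s1, ε, #)
All input consumed; M is in state s1.

s1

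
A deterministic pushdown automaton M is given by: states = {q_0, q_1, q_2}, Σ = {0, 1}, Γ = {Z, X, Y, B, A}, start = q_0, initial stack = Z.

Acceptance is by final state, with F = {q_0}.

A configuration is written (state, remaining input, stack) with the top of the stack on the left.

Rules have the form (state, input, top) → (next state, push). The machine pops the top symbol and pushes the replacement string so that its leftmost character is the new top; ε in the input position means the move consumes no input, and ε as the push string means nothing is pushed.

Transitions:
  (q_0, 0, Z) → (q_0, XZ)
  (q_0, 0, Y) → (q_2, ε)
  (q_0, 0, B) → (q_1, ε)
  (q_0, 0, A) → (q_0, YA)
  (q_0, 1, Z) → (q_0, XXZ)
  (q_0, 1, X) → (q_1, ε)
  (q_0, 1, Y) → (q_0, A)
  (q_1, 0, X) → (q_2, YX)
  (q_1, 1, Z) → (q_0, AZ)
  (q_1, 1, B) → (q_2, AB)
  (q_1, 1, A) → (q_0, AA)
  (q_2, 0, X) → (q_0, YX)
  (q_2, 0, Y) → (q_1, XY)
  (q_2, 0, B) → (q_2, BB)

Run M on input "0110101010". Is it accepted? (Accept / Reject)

(q_0, 0110101010, Z) ⊢ (q_0, 110101010, XZ) ⊢ (q_1, 10101010, Z) ⊢ (q_0, 0101010, AZ) ⊢ (q_0, 101010, YAZ) ⊢ (q_0, 01010, AAZ) ⊢ (q_0, 1010, YAAZ) ⊢ (q_0, 010, AAAZ) ⊢ (q_0, 10, YAAAZ) ⊢ (q_0, 0, AAAAZ) ⊢ (q_0, ε, YAAAAZ)
All input consumed; state q_0 ∈ F.

Accept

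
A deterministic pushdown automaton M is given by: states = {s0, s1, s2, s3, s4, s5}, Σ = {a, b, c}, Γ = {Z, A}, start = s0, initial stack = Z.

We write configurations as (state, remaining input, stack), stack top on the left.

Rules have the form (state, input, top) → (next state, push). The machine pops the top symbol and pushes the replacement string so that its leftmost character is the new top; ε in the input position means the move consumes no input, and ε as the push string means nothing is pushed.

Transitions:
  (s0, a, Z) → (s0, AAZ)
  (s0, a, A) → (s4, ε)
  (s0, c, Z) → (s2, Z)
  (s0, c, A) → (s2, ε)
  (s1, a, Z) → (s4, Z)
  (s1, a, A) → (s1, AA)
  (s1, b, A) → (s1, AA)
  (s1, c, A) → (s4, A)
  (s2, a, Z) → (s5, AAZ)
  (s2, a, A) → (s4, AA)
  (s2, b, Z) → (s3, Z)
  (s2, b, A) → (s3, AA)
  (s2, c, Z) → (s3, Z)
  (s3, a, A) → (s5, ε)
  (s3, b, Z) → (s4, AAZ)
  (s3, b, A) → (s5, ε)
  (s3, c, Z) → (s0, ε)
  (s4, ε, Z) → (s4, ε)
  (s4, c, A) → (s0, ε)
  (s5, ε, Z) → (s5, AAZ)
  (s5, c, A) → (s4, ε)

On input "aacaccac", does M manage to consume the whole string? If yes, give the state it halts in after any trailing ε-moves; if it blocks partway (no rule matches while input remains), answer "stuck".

stuck

(s0, aacaccac, Z) ⊢ (s0, acaccac, AAZ) ⊢ (s4, caccac, AZ) ⊢ (s0, accac, Z) ⊢ (s0, ccac, AAZ) ⊢ (s2, cac, AZ)
No transition for (s2, c, top A); M blocks with input cac remaining.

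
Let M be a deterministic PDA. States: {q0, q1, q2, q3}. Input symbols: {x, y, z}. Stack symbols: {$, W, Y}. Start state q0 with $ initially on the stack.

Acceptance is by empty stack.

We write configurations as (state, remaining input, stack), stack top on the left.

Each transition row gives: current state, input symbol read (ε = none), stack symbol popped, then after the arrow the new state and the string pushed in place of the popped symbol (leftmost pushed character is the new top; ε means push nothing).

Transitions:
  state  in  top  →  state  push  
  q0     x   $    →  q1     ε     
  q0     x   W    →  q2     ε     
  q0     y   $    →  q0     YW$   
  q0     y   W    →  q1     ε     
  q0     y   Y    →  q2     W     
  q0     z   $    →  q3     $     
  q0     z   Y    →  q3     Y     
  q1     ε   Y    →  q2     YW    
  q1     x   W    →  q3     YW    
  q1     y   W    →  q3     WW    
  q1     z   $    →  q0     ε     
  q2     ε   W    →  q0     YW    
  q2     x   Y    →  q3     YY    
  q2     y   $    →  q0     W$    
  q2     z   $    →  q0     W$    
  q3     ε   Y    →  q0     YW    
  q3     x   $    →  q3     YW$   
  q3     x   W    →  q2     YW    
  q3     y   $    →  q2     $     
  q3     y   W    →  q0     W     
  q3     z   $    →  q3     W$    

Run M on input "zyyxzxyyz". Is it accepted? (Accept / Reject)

(q0, zyyxzxyyz, $)
  read z, top $: go to q3, push $ → (q3, yyxzxyyz, $)
  read y, top $: go to q2, push $ → (q2, yxzxyyz, $)
  read y, top $: go to q0, push W$ → (q0, xzxyyz, W$)
  read x, top W: go to q2, push ε → (q2, zxyyz, $)
  read z, top $: go to q0, push W$ → (q0, xyyz, W$)
  read x, top W: go to q2, push ε → (q2, yyz, $)
  read y, top $: go to q0, push W$ → (q0, yz, W$)
  read y, top W: go to q1, push ε → (q1, z, $)
  read z, top $: go to q0, push ε → (q0, ε, ε)
All input consumed and the stack is empty.

Accept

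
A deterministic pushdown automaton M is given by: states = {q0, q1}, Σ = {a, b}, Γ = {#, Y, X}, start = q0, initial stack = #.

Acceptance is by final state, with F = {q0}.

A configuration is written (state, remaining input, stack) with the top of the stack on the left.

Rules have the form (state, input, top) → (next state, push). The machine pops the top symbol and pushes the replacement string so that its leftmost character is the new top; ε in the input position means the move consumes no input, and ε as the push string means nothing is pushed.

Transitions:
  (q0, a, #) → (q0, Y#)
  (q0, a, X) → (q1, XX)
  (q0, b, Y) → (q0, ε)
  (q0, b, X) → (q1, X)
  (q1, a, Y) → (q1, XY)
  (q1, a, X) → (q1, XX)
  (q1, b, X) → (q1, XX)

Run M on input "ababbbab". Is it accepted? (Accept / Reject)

(q0, ababbbab, #) ⊢ (q0, babbbab, Y#) ⊢ (q0, abbbab, #) ⊢ (q0, bbbab, Y#) ⊢ (q0, bbab, #)
No transition applies at (q0, bbab, #); input not fully consumed.

Reject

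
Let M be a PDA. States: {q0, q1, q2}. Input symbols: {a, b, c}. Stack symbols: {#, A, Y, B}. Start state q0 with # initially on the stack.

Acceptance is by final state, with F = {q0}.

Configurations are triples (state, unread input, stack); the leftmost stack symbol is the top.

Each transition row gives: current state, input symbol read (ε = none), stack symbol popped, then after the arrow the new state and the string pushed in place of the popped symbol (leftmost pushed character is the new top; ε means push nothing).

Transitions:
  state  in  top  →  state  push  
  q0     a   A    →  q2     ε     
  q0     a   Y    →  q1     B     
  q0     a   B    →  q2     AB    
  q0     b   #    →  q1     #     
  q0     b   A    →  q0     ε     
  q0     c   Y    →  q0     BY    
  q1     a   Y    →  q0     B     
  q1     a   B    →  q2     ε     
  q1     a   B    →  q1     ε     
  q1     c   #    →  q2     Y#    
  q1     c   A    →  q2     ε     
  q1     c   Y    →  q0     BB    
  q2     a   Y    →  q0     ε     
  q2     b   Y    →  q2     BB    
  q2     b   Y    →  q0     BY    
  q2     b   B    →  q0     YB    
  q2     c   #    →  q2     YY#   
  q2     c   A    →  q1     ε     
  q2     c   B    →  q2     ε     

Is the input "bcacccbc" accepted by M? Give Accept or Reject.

No computation consumes all input and reaches a final state.

Reject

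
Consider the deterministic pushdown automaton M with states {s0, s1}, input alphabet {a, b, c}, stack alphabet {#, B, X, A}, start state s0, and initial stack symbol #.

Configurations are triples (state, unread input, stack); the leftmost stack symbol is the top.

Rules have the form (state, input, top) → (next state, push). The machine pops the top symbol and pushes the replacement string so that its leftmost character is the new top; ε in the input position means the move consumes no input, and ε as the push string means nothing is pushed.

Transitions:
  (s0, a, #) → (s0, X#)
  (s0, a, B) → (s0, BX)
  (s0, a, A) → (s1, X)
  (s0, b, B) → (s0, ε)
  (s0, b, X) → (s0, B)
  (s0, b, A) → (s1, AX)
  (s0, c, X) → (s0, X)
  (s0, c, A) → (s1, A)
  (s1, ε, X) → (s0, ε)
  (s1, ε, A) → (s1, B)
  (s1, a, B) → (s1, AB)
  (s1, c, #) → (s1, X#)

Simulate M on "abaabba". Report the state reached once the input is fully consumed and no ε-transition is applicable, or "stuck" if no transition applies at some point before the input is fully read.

s0

(s0, abaabba, #)
  read a, top #: go to s0, push X# → (s0, baabba, X#)
  read b, top X: go to s0, push B → (s0, aabba, B#)
  read a, top B: go to s0, push BX → (s0, abba, BX#)
  read a, top B: go to s0, push BX → (s0, bba, BXX#)
  read b, top B: go to s0, push ε → (s0, ba, XX#)
  read b, top X: go to s0, push B → (s0, a, BX#)
  read a, top B: go to s0, push BX → (s0, ε, BXX#)
All input consumed; M is in state s0.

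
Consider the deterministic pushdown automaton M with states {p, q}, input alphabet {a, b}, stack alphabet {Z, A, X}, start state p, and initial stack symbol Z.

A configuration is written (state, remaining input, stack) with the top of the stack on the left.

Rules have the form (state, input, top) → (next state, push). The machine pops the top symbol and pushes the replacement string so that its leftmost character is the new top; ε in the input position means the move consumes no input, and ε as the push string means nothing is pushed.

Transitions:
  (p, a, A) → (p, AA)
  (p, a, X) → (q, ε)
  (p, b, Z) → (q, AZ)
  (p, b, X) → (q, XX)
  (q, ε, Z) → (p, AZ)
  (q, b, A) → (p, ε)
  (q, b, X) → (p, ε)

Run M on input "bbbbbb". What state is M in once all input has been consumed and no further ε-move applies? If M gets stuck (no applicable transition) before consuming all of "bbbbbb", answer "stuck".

(p, bbbbbb, Z)
  read b, top Z: go to q, push AZ → (q, bbbbb, AZ)
  read b, top A: go to p, push ε → (p, bbbb, Z)
  read b, top Z: go to q, push AZ → (q, bbb, AZ)
  read b, top A: go to p, push ε → (p, bb, Z)
  read b, top Z: go to q, push AZ → (q, b, AZ)
  read b, top A: go to p, push ε → (p, ε, Z)
All input consumed; M is in state p.

p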